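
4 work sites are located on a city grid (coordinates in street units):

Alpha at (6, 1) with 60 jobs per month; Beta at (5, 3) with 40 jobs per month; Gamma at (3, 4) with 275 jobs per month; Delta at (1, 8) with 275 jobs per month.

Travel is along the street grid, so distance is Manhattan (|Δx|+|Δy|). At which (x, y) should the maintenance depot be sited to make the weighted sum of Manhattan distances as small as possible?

(3, 4)

Manhattan distance separates: Σwᵢ(|x−xᵢ|+|y−yᵢ|) = Σwᵢ|x−xᵢ| + Σwᵢ|y−yᵢ|, so x and y are optimised independently as 1-D weighted medians.
Total weight W = 650; half = 325.
x-coordinate, sorted with cumulative weight:
  x=1 (Delta, w=275) cum 275
  x=3 (Gamma, w=275) cum 550  ← median
  x=5 (Beta, w=40) cum 590
  x=6 (Alpha, w=60) cum 650
⇒ x* = 3
y-coordinate, sorted with cumulative weight:
  y=1 (Alpha, w=60) cum 60
  y=3 (Beta, w=40) cum 100
  y=4 (Gamma, w=275) cum 375  ← median
  y=8 (Delta, w=275) cum 650
⇒ y* = 4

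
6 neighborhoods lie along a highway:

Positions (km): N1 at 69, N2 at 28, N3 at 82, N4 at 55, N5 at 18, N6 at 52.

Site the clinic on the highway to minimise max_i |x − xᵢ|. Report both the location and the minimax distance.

location 50, max distance 32

The 1-center on a line is the midpoint of the two extreme points: leftmost at 18, rightmost at 82.
Optimal location = (18 + 82)/2 = 50; maximum distance = (82 − 18)/2 = 32.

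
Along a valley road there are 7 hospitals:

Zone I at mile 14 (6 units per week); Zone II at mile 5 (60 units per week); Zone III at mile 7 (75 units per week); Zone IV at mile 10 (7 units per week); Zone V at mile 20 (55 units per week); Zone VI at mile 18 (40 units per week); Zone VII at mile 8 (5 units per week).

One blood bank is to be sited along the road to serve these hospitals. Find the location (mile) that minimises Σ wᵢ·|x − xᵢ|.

For a sum of weighted absolute distances on a line, the optimum is the weighted median (not the mean). Total weight W = 248; half-weight = 124.
Sort by position and accumulate weight:
  mile 5 (Zone II, w=60) → cum 60
  mile 7 (Zone III, w=75) → cum 135  ≥ 124 → median here
  mile 8 (Zone VII, w=5) → cum 140
  mile 10 (Zone IV, w=7) → cum 147
  mile 14 (Zone I, w=6) → cum 153
  mile 18 (Zone VI, w=40) → cum 193
  mile 20 (Zone V, w=55) → cum 248
Optimal location: mile 7.

x = 7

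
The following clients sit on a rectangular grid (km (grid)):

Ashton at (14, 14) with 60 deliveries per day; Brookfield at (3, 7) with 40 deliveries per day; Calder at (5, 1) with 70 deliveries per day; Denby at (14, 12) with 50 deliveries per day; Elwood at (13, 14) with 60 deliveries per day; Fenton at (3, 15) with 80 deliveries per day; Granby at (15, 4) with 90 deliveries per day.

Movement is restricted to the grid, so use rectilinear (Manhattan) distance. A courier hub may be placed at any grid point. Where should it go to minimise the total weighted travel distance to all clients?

(13, 12)

Manhattan distance separates: Σwᵢ(|x−xᵢ|+|y−yᵢ|) = Σwᵢ|x−xᵢ| + Σwᵢ|y−yᵢ|, so x and y are optimised independently as 1-D weighted medians.
Total weight W = 450; half = 225.
x-coordinate, sorted with cumulative weight:
  x=3 (Brookfield, w=40) cum 40
  x=3 (Fenton, w=80) cum 120
  x=5 (Calder, w=70) cum 190
  x=13 (Elwood, w=60) cum 250  ← median
  x=14 (Ashton, w=60) cum 310
  x=14 (Denby, w=50) cum 360
  x=15 (Granby, w=90) cum 450
⇒ x* = 13
y-coordinate, sorted with cumulative weight:
  y=1 (Calder, w=70) cum 70
  y=4 (Granby, w=90) cum 160
  y=7 (Brookfield, w=40) cum 200
  y=12 (Denby, w=50) cum 250  ← median
  y=14 (Ashton, w=60) cum 310
  y=14 (Elwood, w=60) cum 370
  y=15 (Fenton, w=80) cum 450
⇒ y* = 12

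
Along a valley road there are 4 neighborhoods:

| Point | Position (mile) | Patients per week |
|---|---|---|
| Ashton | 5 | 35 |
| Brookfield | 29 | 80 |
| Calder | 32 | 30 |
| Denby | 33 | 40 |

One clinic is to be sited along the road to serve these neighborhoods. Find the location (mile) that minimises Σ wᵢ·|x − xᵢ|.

For a sum of weighted absolute distances on a line, the optimum is the weighted median (not the mean). Total weight W = 185; half-weight = 92.5.
Sort by position and accumulate weight:
  mile 5 (Ashton, w=35) → cum 35
  mile 29 (Brookfield, w=80) → cum 115  ≥ 92.5 → median here
  mile 32 (Calder, w=30) → cum 145
  mile 33 (Denby, w=40) → cum 185
Optimal location: mile 29.

x = 29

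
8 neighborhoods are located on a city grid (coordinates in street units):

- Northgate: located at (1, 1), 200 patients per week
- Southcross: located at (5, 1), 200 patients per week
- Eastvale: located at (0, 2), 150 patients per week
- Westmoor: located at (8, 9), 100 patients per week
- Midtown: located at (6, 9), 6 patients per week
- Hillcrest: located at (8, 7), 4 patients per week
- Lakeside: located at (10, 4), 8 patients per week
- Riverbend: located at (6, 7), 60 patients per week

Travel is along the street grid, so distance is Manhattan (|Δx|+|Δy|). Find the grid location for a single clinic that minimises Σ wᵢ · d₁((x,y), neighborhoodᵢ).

(5, 1)

Manhattan distance separates: Σwᵢ(|x−xᵢ|+|y−yᵢ|) = Σwᵢ|x−xᵢ| + Σwᵢ|y−yᵢ|, so x and y are optimised independently as 1-D weighted medians.
Total weight W = 728; half = 364.
x-coordinate, sorted with cumulative weight:
  x=0 (Eastvale, w=150) cum 150
  x=1 (Northgate, w=200) cum 350
  x=5 (Southcross, w=200) cum 550  ← median
  x=6 (Midtown, w=6) cum 556
  x=6 (Riverbend, w=60) cum 616
  x=8 (Westmoor, w=100) cum 716
  x=8 (Hillcrest, w=4) cum 720
  x=10 (Lakeside, w=8) cum 728
⇒ x* = 5
y-coordinate, sorted with cumulative weight:
  y=1 (Northgate, w=200) cum 200
  y=1 (Southcross, w=200) cum 400  ← median
  y=2 (Eastvale, w=150) cum 550
  y=4 (Lakeside, w=8) cum 558
  y=7 (Hillcrest, w=4) cum 562
  y=7 (Riverbend, w=60) cum 622
  y=9 (Westmoor, w=100) cum 722
  y=9 (Midtown, w=6) cum 728
⇒ y* = 1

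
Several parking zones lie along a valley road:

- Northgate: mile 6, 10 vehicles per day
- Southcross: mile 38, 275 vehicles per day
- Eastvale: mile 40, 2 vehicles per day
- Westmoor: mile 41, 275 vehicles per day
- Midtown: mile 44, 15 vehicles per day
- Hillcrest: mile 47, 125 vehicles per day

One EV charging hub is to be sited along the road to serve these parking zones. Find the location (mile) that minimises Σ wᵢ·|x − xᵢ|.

For a sum of weighted absolute distances on a line, the optimum is the weighted median (not the mean). Total weight W = 702; half-weight = 351.
Sort by position and accumulate weight:
  mile 6 (Northgate, w=10) → cum 10
  mile 38 (Southcross, w=275) → cum 285
  mile 40 (Eastvale, w=2) → cum 287
  mile 41 (Westmoor, w=275) → cum 562  ≥ 351 → median here
  mile 44 (Midtown, w=15) → cum 577
  mile 47 (Hillcrest, w=125) → cum 702
Optimal location: mile 41.

x = 41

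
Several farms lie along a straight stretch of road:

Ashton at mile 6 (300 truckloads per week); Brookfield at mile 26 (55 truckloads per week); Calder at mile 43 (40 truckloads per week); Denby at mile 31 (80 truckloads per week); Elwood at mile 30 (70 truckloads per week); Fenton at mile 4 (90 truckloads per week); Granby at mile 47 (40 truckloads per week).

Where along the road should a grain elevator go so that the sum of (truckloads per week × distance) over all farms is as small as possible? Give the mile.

x = 6

For a sum of weighted absolute distances on a line, the optimum is the weighted median (not the mean). Total weight W = 675; half-weight = 337.5.
Sort by position and accumulate weight:
  mile 4 (Fenton, w=90) → cum 90
  mile 6 (Ashton, w=300) → cum 390  ≥ 337.5 → median here
  mile 26 (Brookfield, w=55) → cum 445
  mile 30 (Elwood, w=70) → cum 515
  mile 31 (Denby, w=80) → cum 595
  mile 43 (Calder, w=40) → cum 635
  mile 47 (Granby, w=40) → cum 675
Optimal location: mile 6.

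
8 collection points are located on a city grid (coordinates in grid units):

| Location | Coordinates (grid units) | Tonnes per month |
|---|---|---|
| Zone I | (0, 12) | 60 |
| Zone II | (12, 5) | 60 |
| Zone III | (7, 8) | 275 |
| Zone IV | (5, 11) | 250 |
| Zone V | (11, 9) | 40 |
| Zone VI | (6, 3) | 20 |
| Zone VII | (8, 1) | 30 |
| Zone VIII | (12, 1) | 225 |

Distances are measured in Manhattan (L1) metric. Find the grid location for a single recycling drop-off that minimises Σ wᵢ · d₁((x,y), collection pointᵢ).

(7, 8)

Manhattan distance separates: Σwᵢ(|x−xᵢ|+|y−yᵢ|) = Σwᵢ|x−xᵢ| + Σwᵢ|y−yᵢ|, so x and y are optimised independently as 1-D weighted medians.
Total weight W = 960; half = 480.
x-coordinate, sorted with cumulative weight:
  x=0 (Zone I, w=60) cum 60
  x=5 (Zone IV, w=250) cum 310
  x=6 (Zone VI, w=20) cum 330
  x=7 (Zone III, w=275) cum 605  ← median
  x=8 (Zone VII, w=30) cum 635
  x=11 (Zone V, w=40) cum 675
  x=12 (Zone II, w=60) cum 735
  x=12 (Zone VIII, w=225) cum 960
⇒ x* = 7
y-coordinate, sorted with cumulative weight:
  y=1 (Zone VII, w=30) cum 30
  y=1 (Zone VIII, w=225) cum 255
  y=3 (Zone VI, w=20) cum 275
  y=5 (Zone II, w=60) cum 335
  y=8 (Zone III, w=275) cum 610  ← median
  y=9 (Zone V, w=40) cum 650
  y=11 (Zone IV, w=250) cum 900
  y=12 (Zone I, w=60) cum 960
⇒ y* = 8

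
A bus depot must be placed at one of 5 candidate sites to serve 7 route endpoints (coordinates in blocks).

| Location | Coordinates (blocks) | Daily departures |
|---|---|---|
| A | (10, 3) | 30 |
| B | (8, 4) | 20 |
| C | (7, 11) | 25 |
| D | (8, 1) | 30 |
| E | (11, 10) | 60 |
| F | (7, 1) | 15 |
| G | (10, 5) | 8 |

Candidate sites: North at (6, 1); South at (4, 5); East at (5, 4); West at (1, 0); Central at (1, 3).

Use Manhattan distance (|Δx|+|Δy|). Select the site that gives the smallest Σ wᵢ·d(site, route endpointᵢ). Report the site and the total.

Total weighted distance at each candidate:
  North (6, 1): total = 1534
  South (4, 5): total = 1678
  East (5, 4): total = 1488
  West (1, 0): total = 2662
  Central (1, 3): total = 2278
Minimum is at East with total 1488 blocks.

East, total 1488 blocks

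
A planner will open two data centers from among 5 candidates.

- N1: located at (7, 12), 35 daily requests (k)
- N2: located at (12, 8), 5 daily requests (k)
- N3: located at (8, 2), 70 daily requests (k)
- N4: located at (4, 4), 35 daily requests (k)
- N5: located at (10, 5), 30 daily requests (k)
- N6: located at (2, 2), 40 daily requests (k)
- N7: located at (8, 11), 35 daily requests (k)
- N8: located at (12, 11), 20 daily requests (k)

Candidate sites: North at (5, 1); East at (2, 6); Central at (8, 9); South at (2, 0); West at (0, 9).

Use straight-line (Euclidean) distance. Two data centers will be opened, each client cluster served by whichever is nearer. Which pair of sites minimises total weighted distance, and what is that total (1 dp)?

Evaluate every pair (each demand assigned to the nearer of the two):
  {North, Central}: total = 883.4
  {Central, South}: total = 1104.1
  {East, Central}: total = 1173.9
  {Central, West}: total = 1430.2
  {North, East}: total = 1458.8
  {North, West}: total = 1498.6
  {North, South}: total = 1654.5
  {East, South}: total = 1684.9
  {East, West}: total = 1820.1
  {South, West}: total = 1821.0
Best pair: {North, Central} with total 883.4.

{North, Central}, total 883.4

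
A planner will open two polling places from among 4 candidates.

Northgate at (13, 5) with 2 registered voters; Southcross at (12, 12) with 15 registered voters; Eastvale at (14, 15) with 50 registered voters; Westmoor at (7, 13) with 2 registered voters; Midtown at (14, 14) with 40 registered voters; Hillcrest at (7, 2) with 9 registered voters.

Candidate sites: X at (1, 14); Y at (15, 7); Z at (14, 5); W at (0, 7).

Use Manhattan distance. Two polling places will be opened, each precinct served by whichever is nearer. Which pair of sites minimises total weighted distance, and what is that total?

{Y, Z}, total 1010

Evaluate every pair (each demand assigned to the nearer of the two):
  {Y, Z}: total = 1010
  {X, Y}: total = 1029
  {Y, W}: total = 1032
  {X, Z}: total = 1101
  {Z, W}: total = 1113
  {X, W}: total = 1567
Best pair: {Y, Z} with total 1010.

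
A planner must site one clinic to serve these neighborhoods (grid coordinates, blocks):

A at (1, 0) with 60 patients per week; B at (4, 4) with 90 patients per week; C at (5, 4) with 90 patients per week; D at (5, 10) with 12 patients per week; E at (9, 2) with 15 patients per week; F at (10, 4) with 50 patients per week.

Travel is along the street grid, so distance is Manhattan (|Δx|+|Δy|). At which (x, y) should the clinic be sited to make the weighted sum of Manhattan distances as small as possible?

(5, 4)

Manhattan distance separates: Σwᵢ(|x−xᵢ|+|y−yᵢ|) = Σwᵢ|x−xᵢ| + Σwᵢ|y−yᵢ|, so x and y are optimised independently as 1-D weighted medians.
Total weight W = 317; half = 158.5.
x-coordinate, sorted with cumulative weight:
  x=1 (A, w=60) cum 60
  x=4 (B, w=90) cum 150
  x=5 (C, w=90) cum 240  ← median
  x=5 (D, w=12) cum 252
  x=9 (E, w=15) cum 267
  x=10 (F, w=50) cum 317
⇒ x* = 5
y-coordinate, sorted with cumulative weight:
  y=0 (A, w=60) cum 60
  y=2 (E, w=15) cum 75
  y=4 (B, w=90) cum 165  ← median
  y=4 (C, w=90) cum 255
  y=4 (F, w=50) cum 305
  y=10 (D, w=12) cum 317
⇒ y* = 4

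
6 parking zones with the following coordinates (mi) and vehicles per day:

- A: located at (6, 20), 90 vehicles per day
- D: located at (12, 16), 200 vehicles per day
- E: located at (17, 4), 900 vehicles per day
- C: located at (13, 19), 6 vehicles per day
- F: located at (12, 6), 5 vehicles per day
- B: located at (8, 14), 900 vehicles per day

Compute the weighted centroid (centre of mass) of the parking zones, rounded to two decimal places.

The minimiser of Σwᵢ‖p−pᵢ‖² is the weighted centroid p* = (Σwᵢpᵢ)/(Σwᵢ).
Σwᵢ = 2101.
Σwᵢxᵢ = 90·6 + 200·12 + 900·17 + 6·13 + 5·12 + 900·8 = 25578.
Σwᵢyᵢ = 90·20 + 200·16 + 900·4 + 6·19 + 5·6 + 900·14 = 21344.
x* = 25578/2101 = 12.17, y* = 21344/2101 = 10.16.

(12.17, 10.16)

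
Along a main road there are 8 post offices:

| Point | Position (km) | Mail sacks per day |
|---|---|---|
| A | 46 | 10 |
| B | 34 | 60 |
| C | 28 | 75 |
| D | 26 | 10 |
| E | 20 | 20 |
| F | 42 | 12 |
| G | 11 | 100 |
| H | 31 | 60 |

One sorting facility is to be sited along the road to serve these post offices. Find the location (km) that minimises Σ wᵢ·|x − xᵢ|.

For a sum of weighted absolute distances on a line, the optimum is the weighted median (not the mean). Total weight W = 347; half-weight = 173.5.
Sort by position and accumulate weight:
  km 11 (G, w=100) → cum 100
  km 20 (E, w=20) → cum 120
  km 26 (D, w=10) → cum 130
  km 28 (C, w=75) → cum 205  ≥ 173.5 → median here
  km 31 (H, w=60) → cum 265
  km 34 (B, w=60) → cum 325
  km 42 (F, w=12) → cum 337
  km 46 (A, w=10) → cum 347
Optimal location: km 28.

x = 28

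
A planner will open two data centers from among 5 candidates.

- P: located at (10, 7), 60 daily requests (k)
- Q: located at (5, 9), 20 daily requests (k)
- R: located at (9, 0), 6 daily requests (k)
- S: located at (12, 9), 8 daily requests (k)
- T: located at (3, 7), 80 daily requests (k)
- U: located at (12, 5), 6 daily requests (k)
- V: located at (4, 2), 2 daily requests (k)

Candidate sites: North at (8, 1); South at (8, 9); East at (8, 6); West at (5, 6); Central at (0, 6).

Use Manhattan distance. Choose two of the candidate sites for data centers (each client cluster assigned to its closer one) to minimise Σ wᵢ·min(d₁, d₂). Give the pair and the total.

{East, West}, total 618

Evaluate every pair (each demand assigned to the nearer of the two):
  {East, West}: total = 618
  {South, West}: total = 690
  {East, Central}: total = 764
  {South, Central}: total = 776
  {North, West}: total = 810
  {South, East}: total = 840
  {West, Central}: total = 858
  {North, East}: total = 888
  {North, South}: total = 962
  {North, Central}: total = 1126
Best pair: {East, West} with total 618.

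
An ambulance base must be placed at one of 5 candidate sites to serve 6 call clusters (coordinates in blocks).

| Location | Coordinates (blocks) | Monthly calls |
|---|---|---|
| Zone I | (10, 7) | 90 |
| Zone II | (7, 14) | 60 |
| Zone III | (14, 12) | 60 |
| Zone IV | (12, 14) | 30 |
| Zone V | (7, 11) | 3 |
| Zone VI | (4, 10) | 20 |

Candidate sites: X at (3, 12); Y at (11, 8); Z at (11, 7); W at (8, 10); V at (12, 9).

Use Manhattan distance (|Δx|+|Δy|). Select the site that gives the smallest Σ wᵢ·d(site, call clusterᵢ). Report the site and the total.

Total weighted distance at each candidate:
  X (3, 12): total = 2505
  Y (11, 8): total = 1611
  Z (11, 7): total = 1694
  W (8, 10): total = 1556
  V (12, 9): total = 1611
Minimum is at W with total 1556 blocks.

W, total 1556 blocks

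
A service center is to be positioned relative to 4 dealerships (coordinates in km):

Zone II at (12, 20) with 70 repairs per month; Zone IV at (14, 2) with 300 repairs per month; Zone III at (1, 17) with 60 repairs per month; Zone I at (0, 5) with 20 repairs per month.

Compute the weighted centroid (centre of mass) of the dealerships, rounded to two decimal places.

(11.33, 6.93)

The minimiser of Σwᵢ‖p−pᵢ‖² is the weighted centroid p* = (Σwᵢpᵢ)/(Σwᵢ).
Σwᵢ = 450.
Σwᵢxᵢ = 70·12 + 300·14 + 60·1 + 20·0 = 5100.
Σwᵢyᵢ = 70·20 + 300·2 + 60·17 + 20·5 = 3120.
x* = 5100/450 = 11.33, y* = 3120/450 = 6.93.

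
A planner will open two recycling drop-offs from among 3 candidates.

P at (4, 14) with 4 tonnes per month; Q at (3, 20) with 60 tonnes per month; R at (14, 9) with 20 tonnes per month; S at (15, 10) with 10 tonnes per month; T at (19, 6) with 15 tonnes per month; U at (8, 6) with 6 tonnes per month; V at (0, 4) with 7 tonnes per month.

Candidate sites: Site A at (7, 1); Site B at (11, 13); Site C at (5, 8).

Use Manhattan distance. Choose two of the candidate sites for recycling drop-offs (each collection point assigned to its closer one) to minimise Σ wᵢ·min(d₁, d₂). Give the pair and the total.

{Site B, Site C}, total 1396

Evaluate every pair (each demand assigned to the nearer of the two):
  {Site B, Site C}: total = 1396
  {Site A, Site B}: total = 1473
  {Site A, Site C}: total = 1521
Best pair: {Site B, Site C} with total 1396.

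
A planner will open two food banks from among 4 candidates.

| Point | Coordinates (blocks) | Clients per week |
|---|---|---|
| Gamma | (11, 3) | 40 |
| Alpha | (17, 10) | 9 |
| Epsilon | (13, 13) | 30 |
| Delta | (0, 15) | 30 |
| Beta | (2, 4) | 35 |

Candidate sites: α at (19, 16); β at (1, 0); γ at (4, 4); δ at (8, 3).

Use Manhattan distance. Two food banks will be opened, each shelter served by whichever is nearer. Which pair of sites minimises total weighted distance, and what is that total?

{α, γ}, total 1182

Evaluate every pair (each demand assigned to the nearer of the two):
  {α, γ}: total = 1182
  {γ, δ}: total = 1234
  {α, δ}: total = 1307
  {β, δ}: total = 1369
  {α, β}: total = 1517
  {β, γ}: total = 1551
Best pair: {α, γ} with total 1182.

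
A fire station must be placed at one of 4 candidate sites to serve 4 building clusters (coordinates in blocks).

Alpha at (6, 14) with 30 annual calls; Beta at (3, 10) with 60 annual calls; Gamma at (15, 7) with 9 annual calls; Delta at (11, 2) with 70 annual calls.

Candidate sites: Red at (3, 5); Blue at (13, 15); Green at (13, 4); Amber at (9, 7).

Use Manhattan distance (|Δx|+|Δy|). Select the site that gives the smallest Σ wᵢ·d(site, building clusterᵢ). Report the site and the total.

Amber, total 1384 blocks

Total weighted distance at each candidate:
  Red (3, 5): total = 1556
  Blue (13, 15): total = 2280
  Green (13, 4): total = 1795
  Amber (9, 7): total = 1384
Minimum is at Amber with total 1384 blocks.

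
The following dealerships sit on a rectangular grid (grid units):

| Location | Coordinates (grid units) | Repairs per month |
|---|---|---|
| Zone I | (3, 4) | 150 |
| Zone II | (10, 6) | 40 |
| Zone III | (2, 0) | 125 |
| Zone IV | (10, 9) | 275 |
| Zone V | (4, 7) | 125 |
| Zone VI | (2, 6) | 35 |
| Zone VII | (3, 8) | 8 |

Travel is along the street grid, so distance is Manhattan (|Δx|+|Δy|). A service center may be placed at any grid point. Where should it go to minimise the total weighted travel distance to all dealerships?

(4, 7)

Manhattan distance separates: Σwᵢ(|x−xᵢ|+|y−yᵢ|) = Σwᵢ|x−xᵢ| + Σwᵢ|y−yᵢ|, so x and y are optimised independently as 1-D weighted medians.
Total weight W = 758; half = 379.
x-coordinate, sorted with cumulative weight:
  x=2 (Zone III, w=125) cum 125
  x=2 (Zone VI, w=35) cum 160
  x=3 (Zone I, w=150) cum 310
  x=3 (Zone VII, w=8) cum 318
  x=4 (Zone V, w=125) cum 443  ← median
  x=10 (Zone II, w=40) cum 483
  x=10 (Zone IV, w=275) cum 758
⇒ x* = 4
y-coordinate, sorted with cumulative weight:
  y=0 (Zone III, w=125) cum 125
  y=4 (Zone I, w=150) cum 275
  y=6 (Zone II, w=40) cum 315
  y=6 (Zone VI, w=35) cum 350
  y=7 (Zone V, w=125) cum 475  ← median
  y=8 (Zone VII, w=8) cum 483
  y=9 (Zone IV, w=275) cum 758
⇒ y* = 7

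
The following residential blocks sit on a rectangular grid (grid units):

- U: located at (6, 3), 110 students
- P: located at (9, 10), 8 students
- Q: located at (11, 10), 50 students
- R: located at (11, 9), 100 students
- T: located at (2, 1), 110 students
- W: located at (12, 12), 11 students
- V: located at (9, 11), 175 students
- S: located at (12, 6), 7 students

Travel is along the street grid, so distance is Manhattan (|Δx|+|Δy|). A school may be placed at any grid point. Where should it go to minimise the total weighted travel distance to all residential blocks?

Manhattan distance separates: Σwᵢ(|x−xᵢ|+|y−yᵢ|) = Σwᵢ|x−xᵢ| + Σwᵢ|y−yᵢ|, so x and y are optimised independently as 1-D weighted medians.
Total weight W = 571; half = 285.5.
x-coordinate, sorted with cumulative weight:
  x=2 (T, w=110) cum 110
  x=6 (U, w=110) cum 220
  x=9 (P, w=8) cum 228
  x=9 (V, w=175) cum 403  ← median
  x=11 (Q, w=50) cum 453
  x=11 (R, w=100) cum 553
  x=12 (W, w=11) cum 564
  x=12 (S, w=7) cum 571
⇒ x* = 9
y-coordinate, sorted with cumulative weight:
  y=1 (T, w=110) cum 110
  y=3 (U, w=110) cum 220
  y=6 (S, w=7) cum 227
  y=9 (R, w=100) cum 327  ← median
  y=10 (P, w=8) cum 335
  y=10 (Q, w=50) cum 385
  y=11 (V, w=175) cum 560
  y=12 (W, w=11) cum 571
⇒ y* = 9

(9, 9)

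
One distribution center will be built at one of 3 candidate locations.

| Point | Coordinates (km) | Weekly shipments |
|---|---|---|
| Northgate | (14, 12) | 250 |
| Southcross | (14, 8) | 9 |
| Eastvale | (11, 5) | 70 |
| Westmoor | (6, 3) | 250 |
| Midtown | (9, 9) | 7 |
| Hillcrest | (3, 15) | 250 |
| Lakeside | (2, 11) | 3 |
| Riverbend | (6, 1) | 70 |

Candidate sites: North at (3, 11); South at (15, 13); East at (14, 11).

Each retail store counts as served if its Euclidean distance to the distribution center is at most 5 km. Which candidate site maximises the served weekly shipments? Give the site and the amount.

Coverage radius r = 5 km; a point is covered iff (Δx)²+(Δy)² ≤ 5² = 25.
  North (3, 11): covers {Hillcrest, Lakeside} → 253
  South (15, 13): covers {Northgate} → 250
  East (14, 11): covers {Northgate, Southcross} → 259
Maximum coverage at East: 259 weekly shipments.

East, covering 259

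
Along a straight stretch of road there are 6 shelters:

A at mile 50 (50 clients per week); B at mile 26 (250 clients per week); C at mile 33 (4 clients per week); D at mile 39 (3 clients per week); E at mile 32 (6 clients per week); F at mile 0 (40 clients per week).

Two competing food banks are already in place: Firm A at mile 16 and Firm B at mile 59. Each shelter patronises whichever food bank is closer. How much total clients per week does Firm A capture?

The indifferent point is the midpoint (16+59)/2 = 37.5; shelters left of it (closer to Firm A at 16) go to Firm A, those right go to Firm B.
  F at 0 (w=40) → Firm A
  B at 26 (w=250) → Firm A
  E at 32 (w=6) → Firm A
  C at 33 (w=4) → Firm A
  D at 39 (w=3) → Firm B
  A at 50 (w=50) → Firm B
Firm A captures 300; Firm B captures 53.

300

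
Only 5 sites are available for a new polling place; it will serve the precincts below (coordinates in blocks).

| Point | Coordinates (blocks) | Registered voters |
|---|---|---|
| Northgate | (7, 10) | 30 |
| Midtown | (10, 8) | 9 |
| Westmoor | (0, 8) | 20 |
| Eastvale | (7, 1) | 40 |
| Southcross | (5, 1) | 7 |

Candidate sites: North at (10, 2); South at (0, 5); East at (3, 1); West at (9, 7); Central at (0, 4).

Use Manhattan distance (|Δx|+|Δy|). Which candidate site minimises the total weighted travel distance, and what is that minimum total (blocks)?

Total weighted distance at each candidate:
  North (10, 2): total = 906
  South (0, 5): total = 1040
  East (3, 1): total = 890
  West (9, 7): total = 758
  Central (0, 4): total = 1052
Minimum is at West with total 758 blocks.

West, total 758 blocks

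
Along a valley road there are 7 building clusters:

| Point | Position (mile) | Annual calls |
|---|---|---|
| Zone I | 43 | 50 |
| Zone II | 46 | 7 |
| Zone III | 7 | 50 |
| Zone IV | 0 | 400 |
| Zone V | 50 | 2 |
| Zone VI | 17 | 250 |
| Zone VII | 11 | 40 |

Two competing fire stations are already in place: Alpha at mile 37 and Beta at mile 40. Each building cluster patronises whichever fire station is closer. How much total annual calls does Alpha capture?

The indifferent point is the midpoint (37+40)/2 = 38.5; building clusters left of it (closer to Alpha at 37) go to Alpha, those right go to Beta.
  Zone IV at 0 (w=400) → Alpha
  Zone III at 7 (w=50) → Alpha
  Zone VII at 11 (w=40) → Alpha
  Zone VI at 17 (w=250) → Alpha
  Zone I at 43 (w=50) → Beta
  Zone II at 46 (w=7) → Beta
  Zone V at 50 (w=2) → Beta
Alpha captures 740; Beta captures 59.

740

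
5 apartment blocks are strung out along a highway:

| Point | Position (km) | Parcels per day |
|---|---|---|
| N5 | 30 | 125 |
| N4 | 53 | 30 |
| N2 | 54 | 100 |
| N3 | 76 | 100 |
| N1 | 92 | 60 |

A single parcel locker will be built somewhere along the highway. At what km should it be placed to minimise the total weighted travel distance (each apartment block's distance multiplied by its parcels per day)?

x = 54

For a sum of weighted absolute distances on a line, the optimum is the weighted median (not the mean). Total weight W = 415; half-weight = 207.5.
Sort by position and accumulate weight:
  km 30 (N5, w=125) → cum 125
  km 53 (N4, w=30) → cum 155
  km 54 (N2, w=100) → cum 255  ≥ 207.5 → median here
  km 76 (N3, w=100) → cum 355
  km 92 (N1, w=60) → cum 415
Optimal location: km 54.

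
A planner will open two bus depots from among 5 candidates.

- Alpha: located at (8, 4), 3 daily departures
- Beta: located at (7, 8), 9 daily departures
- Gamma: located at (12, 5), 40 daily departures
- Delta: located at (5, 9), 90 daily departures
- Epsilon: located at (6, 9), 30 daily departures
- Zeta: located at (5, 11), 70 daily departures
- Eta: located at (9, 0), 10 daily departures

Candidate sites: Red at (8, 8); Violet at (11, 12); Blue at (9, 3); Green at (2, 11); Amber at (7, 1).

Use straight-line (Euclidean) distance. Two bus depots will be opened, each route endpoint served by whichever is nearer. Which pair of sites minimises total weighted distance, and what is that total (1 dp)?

{Red, Blue}, total 836.1

Evaluate every pair (each demand assigned to the nearer of the two):
  {Red, Blue}: total = 836.1
  {Red, Green}: total = 863.3
  {Red, Amber}: total = 889.5
  {Blue, Green}: total = 895.6
  {Red, Violet}: total = 950.3
  {Green, Amber}: total = 1009.1
  {Violet, Green}: total = 1149.7
  {Violet, Blue}: total = 1431.4
  {Violet, Amber}: total = 1543.3
  {Blue, Amber}: total = 1695.6
Best pair: {Red, Blue} with total 836.1.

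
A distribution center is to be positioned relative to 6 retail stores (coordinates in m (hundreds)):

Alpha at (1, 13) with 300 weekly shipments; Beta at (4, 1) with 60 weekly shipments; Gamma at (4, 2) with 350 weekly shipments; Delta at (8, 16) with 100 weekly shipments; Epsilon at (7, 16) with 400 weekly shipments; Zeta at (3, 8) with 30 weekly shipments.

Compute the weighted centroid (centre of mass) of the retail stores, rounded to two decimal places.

(4.54, 10.40)

The minimiser of Σwᵢ‖p−pᵢ‖² is the weighted centroid p* = (Σwᵢpᵢ)/(Σwᵢ).
Σwᵢ = 1240.
Σwᵢxᵢ = 300·1 + 60·4 + 350·4 + 100·8 + 400·7 + 30·3 = 5630.
Σwᵢyᵢ = 300·13 + 60·1 + 350·2 + 100·16 + 400·16 + 30·8 = 12900.
x* = 5630/1240 = 4.54, y* = 12900/1240 = 10.40.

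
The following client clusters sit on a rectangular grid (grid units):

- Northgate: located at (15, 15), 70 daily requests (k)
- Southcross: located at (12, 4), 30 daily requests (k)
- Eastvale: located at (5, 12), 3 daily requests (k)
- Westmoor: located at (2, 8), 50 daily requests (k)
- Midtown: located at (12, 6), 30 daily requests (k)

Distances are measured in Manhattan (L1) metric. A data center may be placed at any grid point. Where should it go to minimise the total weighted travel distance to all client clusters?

(12, 8)

Manhattan distance separates: Σwᵢ(|x−xᵢ|+|y−yᵢ|) = Σwᵢ|x−xᵢ| + Σwᵢ|y−yᵢ|, so x and y are optimised independently as 1-D weighted medians.
Total weight W = 183; half = 91.5.
x-coordinate, sorted with cumulative weight:
  x=2 (Westmoor, w=50) cum 50
  x=5 (Eastvale, w=3) cum 53
  x=12 (Southcross, w=30) cum 83
  x=12 (Midtown, w=30) cum 113  ← median
  x=15 (Northgate, w=70) cum 183
⇒ x* = 12
y-coordinate, sorted with cumulative weight:
  y=4 (Southcross, w=30) cum 30
  y=6 (Midtown, w=30) cum 60
  y=8 (Westmoor, w=50) cum 110  ← median
  y=12 (Eastvale, w=3) cum 113
  y=15 (Northgate, w=70) cum 183
⇒ y* = 8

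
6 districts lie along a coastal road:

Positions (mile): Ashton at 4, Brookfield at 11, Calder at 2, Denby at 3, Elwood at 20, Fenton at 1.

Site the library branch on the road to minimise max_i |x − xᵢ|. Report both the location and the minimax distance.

location 10.5, max distance 9.5

The 1-center on a line is the midpoint of the two extreme points: leftmost at 1, rightmost at 20.
Optimal location = (1 + 20)/2 = 10.5; maximum distance = (20 − 1)/2 = 9.5.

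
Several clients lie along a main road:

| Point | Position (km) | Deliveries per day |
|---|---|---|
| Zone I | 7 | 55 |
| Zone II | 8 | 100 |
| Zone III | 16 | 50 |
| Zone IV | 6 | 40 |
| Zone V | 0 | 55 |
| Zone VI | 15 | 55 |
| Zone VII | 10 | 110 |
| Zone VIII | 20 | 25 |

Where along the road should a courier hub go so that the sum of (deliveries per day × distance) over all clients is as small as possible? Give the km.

For a sum of weighted absolute distances on a line, the optimum is the weighted median (not the mean). Total weight W = 490; half-weight = 245.
Sort by position and accumulate weight:
  km 0 (Zone V, w=55) → cum 55
  km 6 (Zone IV, w=40) → cum 95
  km 7 (Zone I, w=55) → cum 150
  km 8 (Zone II, w=100) → cum 250  ≥ 245 → median here
  km 10 (Zone VII, w=110) → cum 360
  km 15 (Zone VI, w=55) → cum 415
  km 16 (Zone III, w=50) → cum 465
  km 20 (Zone VIII, w=25) → cum 490
Optimal location: km 8.

x = 8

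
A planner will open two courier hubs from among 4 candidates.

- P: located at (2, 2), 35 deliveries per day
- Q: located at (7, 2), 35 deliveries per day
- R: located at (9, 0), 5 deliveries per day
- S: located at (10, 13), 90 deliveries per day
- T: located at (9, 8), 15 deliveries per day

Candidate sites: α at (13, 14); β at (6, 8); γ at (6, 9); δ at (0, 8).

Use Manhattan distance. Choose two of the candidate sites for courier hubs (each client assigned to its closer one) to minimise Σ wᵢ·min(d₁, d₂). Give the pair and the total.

Evaluate every pair (each demand assigned to the nearer of the two):
  {α, β}: total = 1055
  {α, γ}: total = 1145
  {α, δ}: total = 1315
  {γ, δ}: total = 1400
  {β, γ}: total = 1415
  {β, δ}: total = 1435
Best pair: {α, β} with total 1055.

{α, β}, total 1055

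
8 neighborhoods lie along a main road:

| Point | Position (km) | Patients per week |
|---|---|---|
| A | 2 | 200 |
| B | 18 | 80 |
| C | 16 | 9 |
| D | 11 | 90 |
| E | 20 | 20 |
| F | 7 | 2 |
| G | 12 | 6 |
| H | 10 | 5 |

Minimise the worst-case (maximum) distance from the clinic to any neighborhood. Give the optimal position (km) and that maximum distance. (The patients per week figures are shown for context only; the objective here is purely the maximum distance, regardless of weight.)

location 11, max distance 9

The 1-center on a line is the midpoint of the two extreme points: leftmost at 2, rightmost at 20.
Optimal location = (2 + 20)/2 = 11; maximum distance = (20 − 2)/2 = 9.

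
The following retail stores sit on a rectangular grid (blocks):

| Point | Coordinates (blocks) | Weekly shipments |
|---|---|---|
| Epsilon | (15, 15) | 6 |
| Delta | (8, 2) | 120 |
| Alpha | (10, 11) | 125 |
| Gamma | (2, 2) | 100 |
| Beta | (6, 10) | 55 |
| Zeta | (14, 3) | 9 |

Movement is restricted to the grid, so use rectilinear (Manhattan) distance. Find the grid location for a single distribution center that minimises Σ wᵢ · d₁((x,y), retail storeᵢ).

Manhattan distance separates: Σwᵢ(|x−xᵢ|+|y−yᵢ|) = Σwᵢ|x−xᵢ| + Σwᵢ|y−yᵢ|, so x and y are optimised independently as 1-D weighted medians.
Total weight W = 415; half = 207.5.
x-coordinate, sorted with cumulative weight:
  x=2 (Gamma, w=100) cum 100
  x=6 (Beta, w=55) cum 155
  x=8 (Delta, w=120) cum 275  ← median
  x=10 (Alpha, w=125) cum 400
  x=14 (Zeta, w=9) cum 409
  x=15 (Epsilon, w=6) cum 415
⇒ x* = 8
y-coordinate, sorted with cumulative weight:
  y=2 (Delta, w=120) cum 120
  y=2 (Gamma, w=100) cum 220  ← median
  y=3 (Zeta, w=9) cum 229
  y=10 (Beta, w=55) cum 284
  y=11 (Alpha, w=125) cum 409
  y=15 (Epsilon, w=6) cum 415
⇒ y* = 2

(8, 2)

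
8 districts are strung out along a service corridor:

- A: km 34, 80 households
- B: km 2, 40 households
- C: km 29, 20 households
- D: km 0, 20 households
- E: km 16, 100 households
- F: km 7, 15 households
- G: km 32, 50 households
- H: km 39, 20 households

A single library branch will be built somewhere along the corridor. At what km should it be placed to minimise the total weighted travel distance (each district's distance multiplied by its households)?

x = 16

For a sum of weighted absolute distances on a line, the optimum is the weighted median (not the mean). Total weight W = 345; half-weight = 172.5.
Sort by position and accumulate weight:
  km 0 (D, w=20) → cum 20
  km 2 (B, w=40) → cum 60
  km 7 (F, w=15) → cum 75
  km 16 (E, w=100) → cum 175  ≥ 172.5 → median here
  km 29 (C, w=20) → cum 195
  km 32 (G, w=50) → cum 245
  km 34 (A, w=80) → cum 325
  km 39 (H, w=20) → cum 345
Optimal location: km 16.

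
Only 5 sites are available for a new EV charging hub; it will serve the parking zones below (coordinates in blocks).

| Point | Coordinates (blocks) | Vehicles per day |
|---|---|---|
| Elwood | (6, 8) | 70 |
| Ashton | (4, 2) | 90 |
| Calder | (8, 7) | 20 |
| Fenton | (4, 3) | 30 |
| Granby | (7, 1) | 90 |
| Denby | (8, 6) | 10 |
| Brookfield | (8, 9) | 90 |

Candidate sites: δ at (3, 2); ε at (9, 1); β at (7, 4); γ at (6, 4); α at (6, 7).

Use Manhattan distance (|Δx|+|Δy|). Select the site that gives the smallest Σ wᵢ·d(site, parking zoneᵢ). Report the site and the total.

Total weighted distance at each candidate:
  δ (3, 2): total = 2600
  ε (9, 1): total = 2640
  β (7, 4): total = 1840
  γ (6, 4): total = 1860
  α (6, 7): total = 1940
Minimum is at β with total 1840 blocks.

β, total 1840 blocks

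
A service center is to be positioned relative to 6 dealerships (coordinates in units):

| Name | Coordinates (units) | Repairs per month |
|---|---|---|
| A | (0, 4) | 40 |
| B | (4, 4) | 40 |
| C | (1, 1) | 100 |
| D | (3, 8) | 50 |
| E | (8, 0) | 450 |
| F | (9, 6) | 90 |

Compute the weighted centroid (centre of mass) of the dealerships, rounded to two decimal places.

(6.26, 1.77)

The minimiser of Σwᵢ‖p−pᵢ‖² is the weighted centroid p* = (Σwᵢpᵢ)/(Σwᵢ).
Σwᵢ = 770.
Σwᵢxᵢ = 40·0 + 40·4 + 100·1 + 50·3 + 450·8 + 90·9 = 4820.
Σwᵢyᵢ = 40·4 + 40·4 + 100·1 + 50·8 + 450·0 + 90·6 = 1360.
x* = 4820/770 = 6.26, y* = 1360/770 = 1.77.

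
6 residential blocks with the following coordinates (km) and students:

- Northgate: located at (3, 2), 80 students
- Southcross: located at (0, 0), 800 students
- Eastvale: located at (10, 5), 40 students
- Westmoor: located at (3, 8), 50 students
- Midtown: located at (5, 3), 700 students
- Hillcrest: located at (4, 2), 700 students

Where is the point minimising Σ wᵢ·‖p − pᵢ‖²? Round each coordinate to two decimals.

(2.99, 1.80)

The minimiser of Σwᵢ‖p−pᵢ‖² is the weighted centroid p* = (Σwᵢpᵢ)/(Σwᵢ).
Σwᵢ = 2370.
Σwᵢxᵢ = 80·3 + 800·0 + 40·10 + 50·3 + 700·5 + 700·4 = 7090.
Σwᵢyᵢ = 80·2 + 800·0 + 40·5 + 50·8 + 700·3 + 700·2 = 4260.
x* = 7090/2370 = 2.99, y* = 4260/2370 = 1.80.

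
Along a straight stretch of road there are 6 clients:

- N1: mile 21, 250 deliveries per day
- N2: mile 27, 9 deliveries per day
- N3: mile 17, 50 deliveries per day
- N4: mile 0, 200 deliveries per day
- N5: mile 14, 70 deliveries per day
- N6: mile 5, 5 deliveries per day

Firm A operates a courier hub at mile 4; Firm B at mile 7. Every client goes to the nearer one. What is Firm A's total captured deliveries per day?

205

The indifferent point is the midpoint (4+7)/2 = 5.5; clients left of it (closer to Firm A at 4) go to Firm A, those right go to Firm B.
  N4 at 0 (w=200) → Firm A
  N6 at 5 (w=5) → Firm A
  N5 at 14 (w=70) → Firm B
  N3 at 17 (w=50) → Firm B
  N1 at 21 (w=250) → Firm B
  N2 at 27 (w=9) → Firm B
Firm A captures 205; Firm B captures 379.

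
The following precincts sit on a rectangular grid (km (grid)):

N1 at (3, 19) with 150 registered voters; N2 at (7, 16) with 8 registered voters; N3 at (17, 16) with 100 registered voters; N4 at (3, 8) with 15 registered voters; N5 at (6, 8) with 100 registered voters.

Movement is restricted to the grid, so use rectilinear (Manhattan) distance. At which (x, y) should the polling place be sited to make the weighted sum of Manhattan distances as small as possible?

(6, 16)

Manhattan distance separates: Σwᵢ(|x−xᵢ|+|y−yᵢ|) = Σwᵢ|x−xᵢ| + Σwᵢ|y−yᵢ|, so x and y are optimised independently as 1-D weighted medians.
Total weight W = 373; half = 186.5.
x-coordinate, sorted with cumulative weight:
  x=3 (N1, w=150) cum 150
  x=3 (N4, w=15) cum 165
  x=6 (N5, w=100) cum 265  ← median
  x=7 (N2, w=8) cum 273
  x=17 (N3, w=100) cum 373
⇒ x* = 6
y-coordinate, sorted with cumulative weight:
  y=8 (N4, w=15) cum 15
  y=8 (N5, w=100) cum 115
  y=16 (N2, w=8) cum 123
  y=16 (N3, w=100) cum 223  ← median
  y=19 (N1, w=150) cum 373
⇒ y* = 16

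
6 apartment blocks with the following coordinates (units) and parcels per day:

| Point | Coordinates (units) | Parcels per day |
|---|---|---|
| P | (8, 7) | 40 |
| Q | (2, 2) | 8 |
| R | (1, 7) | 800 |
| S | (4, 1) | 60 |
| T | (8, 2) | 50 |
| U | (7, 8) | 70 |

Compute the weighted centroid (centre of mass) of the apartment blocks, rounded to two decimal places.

(2.20, 6.44)

The minimiser of Σwᵢ‖p−pᵢ‖² is the weighted centroid p* = (Σwᵢpᵢ)/(Σwᵢ).
Σwᵢ = 1028.
Σwᵢxᵢ = 40·8 + 8·2 + 800·1 + 60·4 + 50·8 + 70·7 = 2266.
Σwᵢyᵢ = 40·7 + 8·2 + 800·7 + 60·1 + 50·2 + 70·8 = 6616.
x* = 2266/1028 = 2.20, y* = 6616/1028 = 6.44.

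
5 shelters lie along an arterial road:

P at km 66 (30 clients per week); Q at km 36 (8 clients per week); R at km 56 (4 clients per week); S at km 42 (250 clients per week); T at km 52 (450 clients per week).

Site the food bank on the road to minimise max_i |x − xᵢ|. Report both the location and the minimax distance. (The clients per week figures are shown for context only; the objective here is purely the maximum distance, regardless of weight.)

location 51, max distance 15

The 1-center on a line is the midpoint of the two extreme points: leftmost at 36, rightmost at 66.
Optimal location = (36 + 66)/2 = 51; maximum distance = (66 − 36)/2 = 15.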